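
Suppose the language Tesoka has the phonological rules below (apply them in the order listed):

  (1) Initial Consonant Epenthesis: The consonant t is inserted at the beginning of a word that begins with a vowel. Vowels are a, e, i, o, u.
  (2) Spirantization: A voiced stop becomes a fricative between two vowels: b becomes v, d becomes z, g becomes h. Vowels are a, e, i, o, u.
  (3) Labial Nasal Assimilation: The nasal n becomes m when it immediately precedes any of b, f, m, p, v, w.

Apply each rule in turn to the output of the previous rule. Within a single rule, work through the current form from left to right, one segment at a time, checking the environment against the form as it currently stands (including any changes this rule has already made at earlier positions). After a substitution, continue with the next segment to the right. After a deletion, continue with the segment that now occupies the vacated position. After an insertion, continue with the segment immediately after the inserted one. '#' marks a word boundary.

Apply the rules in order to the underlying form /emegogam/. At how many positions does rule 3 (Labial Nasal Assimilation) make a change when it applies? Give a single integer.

(1) Initial Consonant Epenthesis: [emegogam] → [temegogam]
(2) Spirantization: [temegogam] → [temehoham]
(3) Labial Nasal Assimilation: no change — [temehoham]
Rule 3 changed 0 position(s).

0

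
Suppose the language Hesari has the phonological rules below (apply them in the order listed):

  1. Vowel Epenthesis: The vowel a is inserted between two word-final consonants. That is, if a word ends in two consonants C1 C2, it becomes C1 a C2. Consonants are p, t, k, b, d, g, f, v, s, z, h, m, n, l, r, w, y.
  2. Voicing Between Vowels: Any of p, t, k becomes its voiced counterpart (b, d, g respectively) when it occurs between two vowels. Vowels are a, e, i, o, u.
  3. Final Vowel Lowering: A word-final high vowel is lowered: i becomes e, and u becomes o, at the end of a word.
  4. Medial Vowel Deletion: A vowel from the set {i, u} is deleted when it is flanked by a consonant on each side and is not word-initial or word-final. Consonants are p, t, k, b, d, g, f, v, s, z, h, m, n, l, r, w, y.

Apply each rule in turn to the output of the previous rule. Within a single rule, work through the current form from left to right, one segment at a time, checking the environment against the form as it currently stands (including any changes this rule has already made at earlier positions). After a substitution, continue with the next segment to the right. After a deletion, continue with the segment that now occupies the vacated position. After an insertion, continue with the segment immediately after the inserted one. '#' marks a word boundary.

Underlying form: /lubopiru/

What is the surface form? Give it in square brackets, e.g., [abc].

1 Vowel Epenthesis: no change — [lubopiru]
2 Voicing Between Vowels: [lubopiru] → [lubobiru]
3 Final Vowel Lowering: [lubobiru] → [lubobiro]
4 Medial Vowel Deletion: [lubobiro] → [lbobro]

[lbobro]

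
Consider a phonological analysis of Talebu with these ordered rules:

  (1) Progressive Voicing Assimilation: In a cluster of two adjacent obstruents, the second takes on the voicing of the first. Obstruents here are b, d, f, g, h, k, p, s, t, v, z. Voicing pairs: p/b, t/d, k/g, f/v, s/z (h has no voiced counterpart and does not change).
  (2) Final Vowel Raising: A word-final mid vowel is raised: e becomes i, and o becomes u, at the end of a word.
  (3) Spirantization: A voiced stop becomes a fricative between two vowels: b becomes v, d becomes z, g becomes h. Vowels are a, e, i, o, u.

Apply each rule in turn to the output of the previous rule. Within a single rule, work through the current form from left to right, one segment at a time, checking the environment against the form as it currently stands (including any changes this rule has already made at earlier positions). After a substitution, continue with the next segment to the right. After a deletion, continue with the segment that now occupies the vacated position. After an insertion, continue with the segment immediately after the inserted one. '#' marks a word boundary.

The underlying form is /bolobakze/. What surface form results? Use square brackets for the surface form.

[bolovaksi]

(1) Progressive Voicing Assimilation: [bolobakze] → [bolobakse]
(2) Final Vowel Raising: [bolobakse] → [bolobaksi]
(3) Spirantization: [bolobaksi] → [bolovaksi]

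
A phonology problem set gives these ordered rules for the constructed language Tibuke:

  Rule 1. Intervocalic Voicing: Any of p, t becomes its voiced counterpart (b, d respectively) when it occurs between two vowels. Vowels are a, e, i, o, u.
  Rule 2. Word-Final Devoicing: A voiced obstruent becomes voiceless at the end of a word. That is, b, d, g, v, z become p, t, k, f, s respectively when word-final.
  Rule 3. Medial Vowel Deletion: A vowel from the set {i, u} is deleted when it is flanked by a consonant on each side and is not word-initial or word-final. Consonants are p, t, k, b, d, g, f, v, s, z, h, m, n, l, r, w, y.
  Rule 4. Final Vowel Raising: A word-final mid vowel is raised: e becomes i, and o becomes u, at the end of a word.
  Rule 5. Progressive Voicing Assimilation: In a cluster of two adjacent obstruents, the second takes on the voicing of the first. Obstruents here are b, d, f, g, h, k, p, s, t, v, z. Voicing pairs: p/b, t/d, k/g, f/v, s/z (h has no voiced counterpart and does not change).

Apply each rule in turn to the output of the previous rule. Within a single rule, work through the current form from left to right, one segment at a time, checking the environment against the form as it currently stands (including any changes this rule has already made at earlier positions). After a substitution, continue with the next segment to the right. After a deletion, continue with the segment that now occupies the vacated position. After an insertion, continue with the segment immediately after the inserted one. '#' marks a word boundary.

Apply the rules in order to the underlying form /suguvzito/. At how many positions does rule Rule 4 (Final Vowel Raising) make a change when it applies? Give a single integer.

1

Rule 1 Intervocalic Voicing: [suguvzito] → [suguvzido]
Rule 2 Word-Final Devoicing: no change — [suguvzido]
Rule 3 Medial Vowel Deletion: [suguvzido] → [sgvzdo]
Rule 4 Final Vowel Raising: [sgvzdo] → [sgvzdu]
Rule 5 Progressive Voicing Assimilation: [sgvzdu] → [skfstu]
Rule Rule 4 changed 1 position(s).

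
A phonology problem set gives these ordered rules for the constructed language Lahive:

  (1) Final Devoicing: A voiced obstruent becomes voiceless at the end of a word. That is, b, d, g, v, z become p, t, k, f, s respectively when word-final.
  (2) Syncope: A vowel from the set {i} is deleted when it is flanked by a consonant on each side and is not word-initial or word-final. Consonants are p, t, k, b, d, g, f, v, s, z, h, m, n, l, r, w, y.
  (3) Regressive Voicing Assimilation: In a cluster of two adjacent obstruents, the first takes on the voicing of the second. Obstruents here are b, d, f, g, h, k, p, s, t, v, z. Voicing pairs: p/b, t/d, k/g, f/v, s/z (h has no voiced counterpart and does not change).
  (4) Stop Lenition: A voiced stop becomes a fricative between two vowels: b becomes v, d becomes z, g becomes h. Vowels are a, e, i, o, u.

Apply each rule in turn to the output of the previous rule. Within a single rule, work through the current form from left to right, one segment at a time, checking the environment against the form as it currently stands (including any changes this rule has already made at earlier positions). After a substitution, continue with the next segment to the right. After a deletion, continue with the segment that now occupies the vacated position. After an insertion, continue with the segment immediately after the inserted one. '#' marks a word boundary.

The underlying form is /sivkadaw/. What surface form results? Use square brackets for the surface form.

[zfkazaw]

(1) Final Devoicing: no change — [sivkadaw]
(2) Syncope: [sivkadaw] → [svkadaw]
(3) Regressive Voicing Assimilation: [svkadaw] → [zfkadaw]
(4) Stop Lenition: [zfkadaw] → [zfkazaw]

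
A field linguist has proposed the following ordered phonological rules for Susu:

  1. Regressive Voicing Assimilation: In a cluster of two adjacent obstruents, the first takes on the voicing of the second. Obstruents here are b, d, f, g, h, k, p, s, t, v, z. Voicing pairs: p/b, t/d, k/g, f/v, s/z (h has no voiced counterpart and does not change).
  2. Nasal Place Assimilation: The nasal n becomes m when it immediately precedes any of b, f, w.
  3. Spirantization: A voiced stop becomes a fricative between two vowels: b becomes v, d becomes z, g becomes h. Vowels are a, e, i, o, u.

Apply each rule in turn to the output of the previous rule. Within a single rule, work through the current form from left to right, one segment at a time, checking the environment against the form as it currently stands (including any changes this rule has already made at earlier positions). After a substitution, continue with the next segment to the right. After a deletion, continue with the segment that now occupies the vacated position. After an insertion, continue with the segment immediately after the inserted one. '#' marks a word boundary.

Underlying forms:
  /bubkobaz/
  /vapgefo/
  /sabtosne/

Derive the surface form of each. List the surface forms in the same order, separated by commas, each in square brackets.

/bubkobaz/:
  1 Regressive Voicing Assimilation: [bubkobaz] → [bupkobaz]
  2 Nasal Place Assimilation: no change — [bupkobaz]
  3 Spirantization: [bupkobaz] → [bupkovaz]
/vapgefo/:
  1 Regressive Voicing Assimilation: [vapgefo] → [vabgefo]
  2 Nasal Place Assimilation: no change — [vabgefo]
  3 Spirantization: no change — [vabgefo]
/sabtosne/:
  1 Regressive Voicing Assimilation: [sabtosne] → [saptosne]
  2 Nasal Place Assimilation: no change — [saptosne]
  3 Spirantization: no change — [saptosne]

[bupkovaz], [vabgefo], [saptosne]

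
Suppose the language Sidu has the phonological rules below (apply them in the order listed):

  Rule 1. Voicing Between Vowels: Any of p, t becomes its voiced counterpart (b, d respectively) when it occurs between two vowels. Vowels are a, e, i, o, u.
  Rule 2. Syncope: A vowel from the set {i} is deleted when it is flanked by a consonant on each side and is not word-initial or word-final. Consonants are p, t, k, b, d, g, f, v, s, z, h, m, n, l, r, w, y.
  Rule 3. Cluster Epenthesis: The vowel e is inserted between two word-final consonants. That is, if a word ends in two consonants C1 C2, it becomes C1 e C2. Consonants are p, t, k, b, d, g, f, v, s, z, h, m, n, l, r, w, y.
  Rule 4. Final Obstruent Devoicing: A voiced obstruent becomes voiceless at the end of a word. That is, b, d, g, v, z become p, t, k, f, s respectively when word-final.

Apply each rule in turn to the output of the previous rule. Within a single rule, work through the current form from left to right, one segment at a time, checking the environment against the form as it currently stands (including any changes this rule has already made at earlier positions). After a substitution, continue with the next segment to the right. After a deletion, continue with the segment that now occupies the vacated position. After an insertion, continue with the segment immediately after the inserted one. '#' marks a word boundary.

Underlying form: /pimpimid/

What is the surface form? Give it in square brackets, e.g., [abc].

[pmpmet]

Rule 1 Voicing Between Vowels: no change — [pimpimid]
Rule 2 Syncope: [pimpimid] → [pmpmd]
Rule 3 Cluster Epenthesis: [pmpmd] → [pmpmed]
Rule 4 Final Obstruent Devoicing: [pmpmed] → [pmpmet]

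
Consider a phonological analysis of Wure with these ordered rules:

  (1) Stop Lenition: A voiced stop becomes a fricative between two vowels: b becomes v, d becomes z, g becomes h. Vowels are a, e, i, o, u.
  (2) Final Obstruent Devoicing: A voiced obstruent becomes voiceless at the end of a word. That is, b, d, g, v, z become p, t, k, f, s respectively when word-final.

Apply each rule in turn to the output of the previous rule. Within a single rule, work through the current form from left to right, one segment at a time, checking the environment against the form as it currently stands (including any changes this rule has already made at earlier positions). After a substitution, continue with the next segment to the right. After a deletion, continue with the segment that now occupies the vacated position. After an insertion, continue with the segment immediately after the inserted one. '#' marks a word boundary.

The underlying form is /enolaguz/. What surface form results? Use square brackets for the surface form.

[enolahus]

(1) Stop Lenition: [enolaguz] → [enolahuz]
(2) Final Obstruent Devoicing: [enolahuz] → [enolahus]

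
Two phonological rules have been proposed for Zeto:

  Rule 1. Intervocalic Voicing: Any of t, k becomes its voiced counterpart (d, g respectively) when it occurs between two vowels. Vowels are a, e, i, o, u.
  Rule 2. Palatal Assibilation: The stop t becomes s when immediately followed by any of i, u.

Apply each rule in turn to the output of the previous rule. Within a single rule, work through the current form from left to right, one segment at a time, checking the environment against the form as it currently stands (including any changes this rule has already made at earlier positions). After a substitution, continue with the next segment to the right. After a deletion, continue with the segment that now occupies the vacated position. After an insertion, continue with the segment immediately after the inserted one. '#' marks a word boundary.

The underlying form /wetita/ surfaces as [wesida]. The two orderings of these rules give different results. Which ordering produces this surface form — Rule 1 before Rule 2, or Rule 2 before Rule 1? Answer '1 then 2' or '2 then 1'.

Order 1 then 2:
  1 Intervocalic Voicing: [wetita] → [wedida]
  2 Palatal Assibilation: no change — [wedida]
  result: [wedida]
Order 2 then 1:
  2 Palatal Assibilation: [wetita] → [wesita]
  1 Intervocalic Voicing: [wesita] → [wesida]
  result: [wesida]

2 then 1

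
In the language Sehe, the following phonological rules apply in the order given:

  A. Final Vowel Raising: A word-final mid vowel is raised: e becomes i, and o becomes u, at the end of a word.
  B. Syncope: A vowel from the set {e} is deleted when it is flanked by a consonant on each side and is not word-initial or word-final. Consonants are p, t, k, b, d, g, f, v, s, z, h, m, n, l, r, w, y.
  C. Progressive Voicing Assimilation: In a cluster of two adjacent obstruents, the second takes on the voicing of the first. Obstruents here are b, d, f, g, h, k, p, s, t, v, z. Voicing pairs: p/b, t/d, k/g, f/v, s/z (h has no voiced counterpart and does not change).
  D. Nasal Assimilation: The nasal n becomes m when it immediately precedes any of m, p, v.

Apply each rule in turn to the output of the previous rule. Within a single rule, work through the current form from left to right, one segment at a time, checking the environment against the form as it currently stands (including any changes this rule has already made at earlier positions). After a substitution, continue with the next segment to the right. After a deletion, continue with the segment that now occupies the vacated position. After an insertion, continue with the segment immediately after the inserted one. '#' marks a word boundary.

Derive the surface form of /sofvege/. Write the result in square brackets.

[soffki]

A Final Vowel Raising: [sofvege] → [sofvegi]
B Syncope: [sofvegi] → [sofvgi]
C Progressive Voicing Assimilation: [sofvgi] → [soffki]
D Nasal Assimilation: no change — [soffki]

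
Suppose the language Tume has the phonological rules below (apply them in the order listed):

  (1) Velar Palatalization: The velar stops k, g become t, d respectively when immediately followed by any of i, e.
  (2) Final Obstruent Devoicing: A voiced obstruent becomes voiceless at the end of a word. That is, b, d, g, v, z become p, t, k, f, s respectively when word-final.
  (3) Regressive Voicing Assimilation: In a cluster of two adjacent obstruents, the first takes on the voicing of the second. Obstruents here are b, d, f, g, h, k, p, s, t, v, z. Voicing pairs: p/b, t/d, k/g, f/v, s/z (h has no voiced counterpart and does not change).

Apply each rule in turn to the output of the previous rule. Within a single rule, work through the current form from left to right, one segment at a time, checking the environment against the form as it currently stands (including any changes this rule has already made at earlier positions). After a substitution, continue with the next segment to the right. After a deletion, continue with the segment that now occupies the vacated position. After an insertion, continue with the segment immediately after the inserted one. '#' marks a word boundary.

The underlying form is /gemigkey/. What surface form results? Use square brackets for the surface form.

(1) Velar Palatalization: [gemigkey] → [demigtey]
(2) Final Obstruent Devoicing: no change — [demigtey]
(3) Regressive Voicing Assimilation: [demigtey] → [demiktey]

[demiktey]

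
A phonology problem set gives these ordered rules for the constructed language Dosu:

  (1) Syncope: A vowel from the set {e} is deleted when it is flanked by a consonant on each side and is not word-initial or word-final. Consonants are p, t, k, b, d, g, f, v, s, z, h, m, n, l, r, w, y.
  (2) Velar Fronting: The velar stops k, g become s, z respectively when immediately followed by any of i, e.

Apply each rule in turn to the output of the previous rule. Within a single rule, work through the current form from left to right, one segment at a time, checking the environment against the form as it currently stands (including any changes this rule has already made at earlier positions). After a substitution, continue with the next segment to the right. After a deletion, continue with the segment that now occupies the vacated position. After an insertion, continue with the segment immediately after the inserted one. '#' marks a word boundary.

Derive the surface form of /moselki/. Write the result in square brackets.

(1) Syncope: [moselki] → [moslki]
(2) Velar Fronting: [moslki] → [moslsi]

[moslsi]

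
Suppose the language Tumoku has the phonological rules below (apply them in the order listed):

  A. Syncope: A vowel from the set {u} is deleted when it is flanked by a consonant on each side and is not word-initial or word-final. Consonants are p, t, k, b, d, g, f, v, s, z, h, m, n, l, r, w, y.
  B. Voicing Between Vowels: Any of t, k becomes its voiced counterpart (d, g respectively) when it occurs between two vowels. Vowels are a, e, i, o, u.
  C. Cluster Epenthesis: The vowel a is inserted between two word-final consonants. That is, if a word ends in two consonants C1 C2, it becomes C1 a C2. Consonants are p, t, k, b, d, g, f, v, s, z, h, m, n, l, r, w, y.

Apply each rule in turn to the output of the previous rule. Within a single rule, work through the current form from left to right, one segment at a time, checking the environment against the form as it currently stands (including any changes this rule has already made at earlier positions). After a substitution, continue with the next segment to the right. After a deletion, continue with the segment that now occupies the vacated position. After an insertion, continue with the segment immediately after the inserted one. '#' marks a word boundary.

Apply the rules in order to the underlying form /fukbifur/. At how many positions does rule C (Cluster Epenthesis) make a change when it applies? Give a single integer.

A Syncope: [fukbifur] → [fkbifr]
B Voicing Between Vowels: no change — [fkbifr]
C Cluster Epenthesis: [fkbifr] → [fkbifar]
Rule C changed 1 position(s).

1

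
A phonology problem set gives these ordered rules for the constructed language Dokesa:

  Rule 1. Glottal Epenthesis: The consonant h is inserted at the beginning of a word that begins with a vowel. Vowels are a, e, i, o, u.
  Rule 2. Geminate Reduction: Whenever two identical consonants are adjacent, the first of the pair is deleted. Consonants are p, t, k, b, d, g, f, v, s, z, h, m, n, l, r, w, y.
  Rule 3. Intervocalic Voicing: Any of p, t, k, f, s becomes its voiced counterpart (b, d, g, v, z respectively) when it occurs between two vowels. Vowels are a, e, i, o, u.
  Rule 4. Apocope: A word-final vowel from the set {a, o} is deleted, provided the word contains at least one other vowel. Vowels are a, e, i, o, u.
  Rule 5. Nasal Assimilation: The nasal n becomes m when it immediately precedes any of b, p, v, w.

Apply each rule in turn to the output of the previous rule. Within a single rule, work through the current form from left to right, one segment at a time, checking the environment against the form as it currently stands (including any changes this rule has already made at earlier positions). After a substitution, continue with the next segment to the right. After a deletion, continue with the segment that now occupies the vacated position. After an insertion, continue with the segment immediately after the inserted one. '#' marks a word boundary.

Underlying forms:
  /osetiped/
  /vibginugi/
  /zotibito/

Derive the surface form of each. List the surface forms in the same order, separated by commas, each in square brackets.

[hozedibed], [vibginugi], [zodibid]

/osetiped/:
  Rule 1 Glottal Epenthesis: [osetiped] → [hosetiped]
  Rule 2 Geminate Reduction: no change — [hosetiped]
  Rule 3 Intervocalic Voicing: [hosetiped] → [hozedibed]
  Rule 4 Apocope: no change — [hozedibed]
  Rule 5 Nasal Assimilation: no change — [hozedibed]
/vibginugi/:
  Rule 1 Glottal Epenthesis: no change — [vibginugi]
  Rule 2 Geminate Reduction: no change — [vibginugi]
  Rule 3 Intervocalic Voicing: no change — [vibginugi]
  Rule 4 Apocope: no change — [vibginugi]
  Rule 5 Nasal Assimilation: no change — [vibginugi]
/zotibito/:
  Rule 1 Glottal Epenthesis: no change — [zotibito]
  Rule 2 Geminate Reduction: no change — [zotibito]
  Rule 3 Intervocalic Voicing: [zotibito] → [zodibido]
  Rule 4 Apocope: [zodibido] → [zodibid]
  Rule 5 Nasal Assimilation: no change — [zodibid]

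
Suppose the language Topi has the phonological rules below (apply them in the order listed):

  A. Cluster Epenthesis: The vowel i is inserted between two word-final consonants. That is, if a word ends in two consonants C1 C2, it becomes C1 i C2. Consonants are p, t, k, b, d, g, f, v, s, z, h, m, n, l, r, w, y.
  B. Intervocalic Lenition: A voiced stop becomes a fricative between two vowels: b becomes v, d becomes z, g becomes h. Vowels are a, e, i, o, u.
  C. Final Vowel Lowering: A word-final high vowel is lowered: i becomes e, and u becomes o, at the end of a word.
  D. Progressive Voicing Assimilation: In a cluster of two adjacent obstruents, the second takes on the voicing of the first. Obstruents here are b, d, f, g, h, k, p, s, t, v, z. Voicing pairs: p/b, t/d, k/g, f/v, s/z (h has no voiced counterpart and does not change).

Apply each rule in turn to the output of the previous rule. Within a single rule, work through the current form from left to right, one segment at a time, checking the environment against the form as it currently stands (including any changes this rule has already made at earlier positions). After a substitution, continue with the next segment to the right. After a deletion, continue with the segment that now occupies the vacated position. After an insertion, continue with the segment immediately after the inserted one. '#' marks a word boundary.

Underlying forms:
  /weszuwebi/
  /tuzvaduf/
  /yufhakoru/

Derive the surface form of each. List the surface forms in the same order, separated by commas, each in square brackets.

/weszuwebi/:
  A Cluster Epenthesis: no change — [weszuwebi]
  B Intervocalic Lenition: [weszuwebi] → [weszuwevi]
  C Final Vowel Lowering: [weszuwevi] → [weszuweve]
  D Progressive Voicing Assimilation: [weszuweve] → [wessuweve]
/tuzvaduf/:
  A Cluster Epenthesis: no change — [tuzvaduf]
  B Intervocalic Lenition: [tuzvaduf] → [tuzvazuf]
  C Final Vowel Lowering: no change — [tuzvazuf]
  D Progressive Voicing Assimilation: no change — [tuzvazuf]
/yufhakoru/:
  A Cluster Epenthesis: no change — [yufhakoru]
  B Intervocalic Lenition: no change — [yufhakoru]
  C Final Vowel Lowering: [yufhakoru] → [yufhakoro]
  D Progressive Voicing Assimilation: no change — [yufhakoro]

[wessuweve], [tuzvazuf], [yufhakoro]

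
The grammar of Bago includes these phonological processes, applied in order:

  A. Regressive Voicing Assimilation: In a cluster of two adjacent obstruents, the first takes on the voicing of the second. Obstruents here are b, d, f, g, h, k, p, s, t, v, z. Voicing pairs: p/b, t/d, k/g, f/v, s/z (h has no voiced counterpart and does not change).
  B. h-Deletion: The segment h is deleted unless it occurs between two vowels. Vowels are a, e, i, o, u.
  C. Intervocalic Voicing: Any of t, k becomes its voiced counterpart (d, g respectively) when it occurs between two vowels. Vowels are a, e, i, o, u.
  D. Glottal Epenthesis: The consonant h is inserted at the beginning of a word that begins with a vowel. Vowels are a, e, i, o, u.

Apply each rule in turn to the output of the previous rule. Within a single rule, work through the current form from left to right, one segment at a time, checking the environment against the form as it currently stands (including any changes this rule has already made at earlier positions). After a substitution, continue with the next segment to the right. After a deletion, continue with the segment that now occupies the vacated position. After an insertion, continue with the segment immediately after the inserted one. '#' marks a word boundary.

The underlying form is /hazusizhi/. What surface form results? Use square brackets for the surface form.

[hazusisi]

A Regressive Voicing Assimilation: [hazusizhi] → [hazusishi]
B h-Deletion: [hazusishi] → [azusisi]
C Intervocalic Voicing: no change — [azusisi]
D Glottal Epenthesis: [azusisi] → [hazusisi]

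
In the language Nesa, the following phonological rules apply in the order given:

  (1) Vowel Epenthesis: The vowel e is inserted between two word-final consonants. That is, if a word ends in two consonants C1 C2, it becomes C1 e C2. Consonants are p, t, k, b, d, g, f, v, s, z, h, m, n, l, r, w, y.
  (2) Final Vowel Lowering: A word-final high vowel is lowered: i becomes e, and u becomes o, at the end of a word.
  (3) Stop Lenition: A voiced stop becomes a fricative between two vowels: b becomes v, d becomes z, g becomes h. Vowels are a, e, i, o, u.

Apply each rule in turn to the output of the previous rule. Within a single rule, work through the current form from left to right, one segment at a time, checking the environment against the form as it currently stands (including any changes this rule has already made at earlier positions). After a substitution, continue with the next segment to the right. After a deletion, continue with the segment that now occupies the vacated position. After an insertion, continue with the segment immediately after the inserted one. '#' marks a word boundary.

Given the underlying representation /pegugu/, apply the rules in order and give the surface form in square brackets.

[pehuho]

(1) Vowel Epenthesis: no change — [pegugu]
(2) Final Vowel Lowering: [pegugu] → [pegugo]
(3) Stop Lenition: [pegugo] → [pehuho]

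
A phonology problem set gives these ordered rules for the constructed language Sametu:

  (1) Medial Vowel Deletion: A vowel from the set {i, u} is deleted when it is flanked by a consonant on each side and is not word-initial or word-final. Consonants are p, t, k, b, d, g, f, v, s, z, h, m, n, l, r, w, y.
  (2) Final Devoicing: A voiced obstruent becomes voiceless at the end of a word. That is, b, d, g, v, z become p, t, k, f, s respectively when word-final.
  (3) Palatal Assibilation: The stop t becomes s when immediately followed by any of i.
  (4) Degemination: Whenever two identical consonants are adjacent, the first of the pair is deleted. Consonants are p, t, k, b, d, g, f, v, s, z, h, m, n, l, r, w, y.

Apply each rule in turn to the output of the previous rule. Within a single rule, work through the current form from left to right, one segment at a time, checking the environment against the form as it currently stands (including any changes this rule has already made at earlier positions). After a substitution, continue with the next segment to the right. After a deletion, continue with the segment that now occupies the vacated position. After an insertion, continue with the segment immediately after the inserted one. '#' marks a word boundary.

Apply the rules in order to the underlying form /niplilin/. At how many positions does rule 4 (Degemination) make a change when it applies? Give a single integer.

1

(1) Medial Vowel Deletion: [niplilin] → [nplln]
(2) Final Devoicing: no change — [nplln]
(3) Palatal Assibilation: no change — [nplln]
(4) Degemination: [nplln] → [npln]
Rule 4 changed 1 position(s).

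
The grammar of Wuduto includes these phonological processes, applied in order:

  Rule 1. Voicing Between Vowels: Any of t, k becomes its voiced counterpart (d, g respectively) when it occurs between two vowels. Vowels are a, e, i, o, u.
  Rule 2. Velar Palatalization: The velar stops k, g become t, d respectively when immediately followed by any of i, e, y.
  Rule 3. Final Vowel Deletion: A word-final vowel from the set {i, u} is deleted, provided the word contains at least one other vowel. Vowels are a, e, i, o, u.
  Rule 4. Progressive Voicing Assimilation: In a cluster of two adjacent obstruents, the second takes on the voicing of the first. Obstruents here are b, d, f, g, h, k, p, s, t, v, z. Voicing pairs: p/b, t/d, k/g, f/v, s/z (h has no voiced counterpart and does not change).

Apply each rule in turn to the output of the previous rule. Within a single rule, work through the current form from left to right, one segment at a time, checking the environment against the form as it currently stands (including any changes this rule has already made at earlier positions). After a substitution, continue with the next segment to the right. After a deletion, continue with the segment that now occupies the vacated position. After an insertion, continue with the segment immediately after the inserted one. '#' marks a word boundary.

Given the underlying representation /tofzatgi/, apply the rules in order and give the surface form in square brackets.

Rule 1 Voicing Between Vowels: no change — [tofzatgi]
Rule 2 Velar Palatalization: [tofzatgi] → [tofzatdi]
Rule 3 Final Vowel Deletion: [tofzatdi] → [tofzatd]
Rule 4 Progressive Voicing Assimilation: [tofzatd] → [tofsatt]

[tofsatt]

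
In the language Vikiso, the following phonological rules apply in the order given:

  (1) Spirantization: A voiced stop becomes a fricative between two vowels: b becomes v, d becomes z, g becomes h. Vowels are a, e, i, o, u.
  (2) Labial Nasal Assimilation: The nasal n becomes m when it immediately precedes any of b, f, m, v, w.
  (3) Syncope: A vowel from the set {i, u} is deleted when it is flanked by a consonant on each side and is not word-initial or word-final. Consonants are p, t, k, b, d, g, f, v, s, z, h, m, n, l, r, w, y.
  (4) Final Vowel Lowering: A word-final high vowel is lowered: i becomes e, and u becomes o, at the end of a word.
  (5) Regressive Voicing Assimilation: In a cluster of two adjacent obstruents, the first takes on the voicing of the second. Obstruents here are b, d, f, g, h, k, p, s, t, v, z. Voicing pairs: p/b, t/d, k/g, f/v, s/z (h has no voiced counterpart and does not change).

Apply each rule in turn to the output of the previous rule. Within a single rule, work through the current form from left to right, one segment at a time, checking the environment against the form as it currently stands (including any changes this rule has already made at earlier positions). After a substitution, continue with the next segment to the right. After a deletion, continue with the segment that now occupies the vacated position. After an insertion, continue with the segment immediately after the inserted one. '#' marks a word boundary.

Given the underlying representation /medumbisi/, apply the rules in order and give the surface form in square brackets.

[mezmpse]

(1) Spirantization: [medumbisi] → [mezumbisi]
(2) Labial Nasal Assimilation: no change — [mezumbisi]
(3) Syncope: [mezumbisi] → [mezmbsi]
(4) Final Vowel Lowering: [mezmbsi] → [mezmbse]
(5) Regressive Voicing Assimilation: [mezmbse] → [mezmpse]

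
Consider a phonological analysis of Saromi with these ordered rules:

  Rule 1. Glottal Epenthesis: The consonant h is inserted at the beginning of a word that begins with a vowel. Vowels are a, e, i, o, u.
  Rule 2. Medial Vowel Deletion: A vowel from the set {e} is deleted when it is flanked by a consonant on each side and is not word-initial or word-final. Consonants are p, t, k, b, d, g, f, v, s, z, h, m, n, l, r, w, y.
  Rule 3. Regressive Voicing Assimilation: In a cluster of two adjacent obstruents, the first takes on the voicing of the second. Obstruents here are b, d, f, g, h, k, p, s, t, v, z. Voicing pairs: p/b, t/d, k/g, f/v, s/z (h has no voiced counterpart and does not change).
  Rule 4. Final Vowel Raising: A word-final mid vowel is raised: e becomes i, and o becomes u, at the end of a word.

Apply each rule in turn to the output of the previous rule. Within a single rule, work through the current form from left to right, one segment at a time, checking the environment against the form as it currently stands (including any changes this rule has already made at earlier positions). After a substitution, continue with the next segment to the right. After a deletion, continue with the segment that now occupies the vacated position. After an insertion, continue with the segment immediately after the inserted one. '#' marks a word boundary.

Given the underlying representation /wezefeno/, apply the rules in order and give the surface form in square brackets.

Rule 1 Glottal Epenthesis: no change — [wezefeno]
Rule 2 Medial Vowel Deletion: [wezefeno] → [wzfno]
Rule 3 Regressive Voicing Assimilation: [wzfno] → [wsfno]
Rule 4 Final Vowel Raising: [wsfno] → [wsfnu]

[wsfnu]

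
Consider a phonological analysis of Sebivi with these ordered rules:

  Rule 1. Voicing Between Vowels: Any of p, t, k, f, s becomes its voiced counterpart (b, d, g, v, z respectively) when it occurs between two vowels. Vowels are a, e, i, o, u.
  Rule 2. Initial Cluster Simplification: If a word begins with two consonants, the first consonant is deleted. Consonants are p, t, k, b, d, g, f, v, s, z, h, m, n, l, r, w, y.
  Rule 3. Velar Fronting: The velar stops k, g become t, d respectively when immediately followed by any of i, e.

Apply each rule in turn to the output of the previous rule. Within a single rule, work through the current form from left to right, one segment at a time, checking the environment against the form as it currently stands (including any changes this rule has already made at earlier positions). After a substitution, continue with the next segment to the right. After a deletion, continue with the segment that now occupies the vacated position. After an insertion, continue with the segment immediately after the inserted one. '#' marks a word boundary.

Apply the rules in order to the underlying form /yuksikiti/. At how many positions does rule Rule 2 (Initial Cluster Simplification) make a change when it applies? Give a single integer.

Rule 1 Voicing Between Vowels: [yuksikiti] → [yuksigidi]
Rule 2 Initial Cluster Simplification: no change — [yuksigidi]
Rule 3 Velar Fronting: [yuksigidi] → [yuksididi]
Rule Rule 2 changed 0 position(s).

0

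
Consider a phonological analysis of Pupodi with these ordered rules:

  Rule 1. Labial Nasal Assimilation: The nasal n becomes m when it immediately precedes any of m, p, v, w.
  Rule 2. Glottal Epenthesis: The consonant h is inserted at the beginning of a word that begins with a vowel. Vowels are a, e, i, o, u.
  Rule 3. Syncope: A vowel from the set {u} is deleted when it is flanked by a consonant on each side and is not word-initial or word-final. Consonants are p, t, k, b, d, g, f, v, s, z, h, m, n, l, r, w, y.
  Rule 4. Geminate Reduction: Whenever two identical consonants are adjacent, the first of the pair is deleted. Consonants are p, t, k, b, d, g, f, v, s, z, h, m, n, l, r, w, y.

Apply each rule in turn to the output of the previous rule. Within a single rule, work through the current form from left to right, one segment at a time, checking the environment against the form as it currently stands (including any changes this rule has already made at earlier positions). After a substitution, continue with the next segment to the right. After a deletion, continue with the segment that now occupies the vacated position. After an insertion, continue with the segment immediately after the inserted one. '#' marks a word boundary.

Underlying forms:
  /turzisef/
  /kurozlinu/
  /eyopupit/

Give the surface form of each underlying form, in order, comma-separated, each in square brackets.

/turzisef/:
  Rule 1 Labial Nasal Assimilation: no change — [turzisef]
  Rule 2 Glottal Epenthesis: no change — [turzisef]
  Rule 3 Syncope: [turzisef] → [trzisef]
  Rule 4 Geminate Reduction: no change — [trzisef]
/kurozlinu/:
  Rule 1 Labial Nasal Assimilation: no change — [kurozlinu]
  Rule 2 Glottal Epenthesis: no change — [kurozlinu]
  Rule 3 Syncope: [kurozlinu] → [krozlinu]
  Rule 4 Geminate Reduction: no change — [krozlinu]
/eyopupit/:
  Rule 1 Labial Nasal Assimilation: no change — [eyopupit]
  Rule 2 Glottal Epenthesis: [eyopupit] → [heyopupit]
  Rule 3 Syncope: [heyopupit] → [heyoppit]
  Rule 4 Geminate Reduction: [heyoppit] → [heyopit]

[trzisef], [krozlinu], [heyopit]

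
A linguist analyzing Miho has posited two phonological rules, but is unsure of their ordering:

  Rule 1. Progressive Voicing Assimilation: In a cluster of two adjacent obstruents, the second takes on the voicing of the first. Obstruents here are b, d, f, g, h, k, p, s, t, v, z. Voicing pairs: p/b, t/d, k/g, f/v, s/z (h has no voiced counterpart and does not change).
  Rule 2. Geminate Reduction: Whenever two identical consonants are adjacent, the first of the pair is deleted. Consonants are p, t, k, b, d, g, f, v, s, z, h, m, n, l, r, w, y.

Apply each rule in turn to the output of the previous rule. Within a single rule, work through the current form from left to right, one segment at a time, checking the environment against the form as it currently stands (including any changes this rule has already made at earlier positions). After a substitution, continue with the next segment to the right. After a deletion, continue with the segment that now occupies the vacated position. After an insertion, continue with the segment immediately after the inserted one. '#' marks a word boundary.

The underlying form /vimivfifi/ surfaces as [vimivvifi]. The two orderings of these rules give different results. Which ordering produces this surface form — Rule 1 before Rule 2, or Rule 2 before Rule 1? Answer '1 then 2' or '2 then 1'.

2 then 1

Order 1 then 2:
  1 Progressive Voicing Assimilation: [vimivfifi] → [vimivvifi]
  2 Geminate Reduction: [vimivvifi] → [vimivifi]
  result: [vimivifi]
Order 2 then 1:
  2 Geminate Reduction: no change — [vimivfifi]
  1 Progressive Voicing Assimilation: [vimivfifi] → [vimivvifi]
  result: [vimivvifi]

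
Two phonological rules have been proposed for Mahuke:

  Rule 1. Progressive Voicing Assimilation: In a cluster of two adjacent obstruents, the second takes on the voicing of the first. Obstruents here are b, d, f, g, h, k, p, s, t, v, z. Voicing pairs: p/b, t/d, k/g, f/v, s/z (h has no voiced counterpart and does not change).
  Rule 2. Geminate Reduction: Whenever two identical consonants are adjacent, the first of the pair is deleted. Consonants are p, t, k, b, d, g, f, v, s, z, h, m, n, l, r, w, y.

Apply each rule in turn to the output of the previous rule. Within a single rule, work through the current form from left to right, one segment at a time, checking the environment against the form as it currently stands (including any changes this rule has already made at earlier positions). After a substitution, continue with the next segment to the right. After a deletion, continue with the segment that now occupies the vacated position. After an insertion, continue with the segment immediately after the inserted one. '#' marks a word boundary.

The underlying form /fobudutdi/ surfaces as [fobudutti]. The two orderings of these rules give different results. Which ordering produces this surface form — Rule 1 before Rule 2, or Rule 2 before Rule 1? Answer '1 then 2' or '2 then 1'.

2 then 1

Order 1 then 2:
  1 Progressive Voicing Assimilation: [fobudutdi] → [fobudutti]
  2 Geminate Reduction: [fobudutti] → [fobuduti]
  result: [fobuduti]
Order 2 then 1:
  2 Geminate Reduction: no change — [fobudutdi]
  1 Progressive Voicing Assimilation: [fobudutdi] → [fobudutti]
  result: [fobudutti]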